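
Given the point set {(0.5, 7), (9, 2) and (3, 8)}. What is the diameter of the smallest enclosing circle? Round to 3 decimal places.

9.862

Call the three points A, B, C in the order given.
Side lengths²: AB² = 97.25, AC² = 7.25, BC² = 72.
Since AB² = 97.25 ≥ 72 + 7.25 = 79.25, the angle opposite AB is not acute, so the smallest enclosing circle has AB as diameter.
Centre = midpoint of AB = (4.75, 4.5), r² = 97.25/4 = 24.3125.
Diameter = 2r = 2√(24.3125) ≈ 9.862.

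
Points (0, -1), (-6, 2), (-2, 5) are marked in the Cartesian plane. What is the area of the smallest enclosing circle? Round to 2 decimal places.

Call the three points A, B, C in the order given.
Side lengths²: AB² = 45, AC² = 40, BC² = 25.
Since AB² = 45 < 40 + 25 = 65, the triangle is acute, so the smallest enclosing circle is the circumcircle.
Circumcentre = (-2.5, 1.5), r² = 12.5.
Area = π·r² = π·12.5 ≈ 39.27.

39.27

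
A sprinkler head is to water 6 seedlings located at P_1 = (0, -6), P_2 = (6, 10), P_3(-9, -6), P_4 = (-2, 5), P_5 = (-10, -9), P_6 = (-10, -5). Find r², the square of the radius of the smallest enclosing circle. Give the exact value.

The farthest pair is P_2–P_5 with squared distance 617. The circle on this segment as diameter has centre (-2, 0.5) and r² = 617/4 = 154.25.
Check P_1: distance² to centre = 46.25 ≤ 154.25, so it lies inside.
All remaining points lie in this disk, and no smaller disk contains both endpoints, so this is the minimum enclosing circle.

154.25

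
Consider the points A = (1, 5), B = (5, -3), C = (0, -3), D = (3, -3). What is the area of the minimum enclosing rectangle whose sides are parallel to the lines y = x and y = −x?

In coordinates u = x + y, v = x − y the rectangle is axis-aligned; the map (x,y)→(u,v) scales areas by 2.
u-values: 6, 2, -3, 0; range = 6 − (-3) = 9.
v-values: -4, 8, 3, 6; range = 8 − (-4) = 12.
Area = (9 × 12) / 2 = 54.

54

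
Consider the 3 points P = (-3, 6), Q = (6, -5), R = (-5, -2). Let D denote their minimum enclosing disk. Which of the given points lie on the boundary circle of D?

Side lengths²: PQ² = 202, PR² = 68, QR² = 130.
Since PQ² = 202 ≥ 130 + 68 = 198, the angle opposite PQ is not acute, so the smallest enclosing circle has PQ as diameter.
Centre = midpoint of PQ = (1.5, 0.5), r² = 202/4 = 50.5.
The points at distance exactly r from the centre are P, Q — 2 points.

P, Q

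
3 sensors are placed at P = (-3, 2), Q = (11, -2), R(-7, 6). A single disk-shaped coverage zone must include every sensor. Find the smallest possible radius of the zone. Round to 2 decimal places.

9.85

Side lengths²: PQ² = 212, PR² = 32, QR² = 388.
Since QR² = 388 ≥ 212 + 32 = 244, the angle opposite QR is not acute, so the smallest enclosing circle has QR as diameter.
Centre = midpoint of QR = (2, 2), r² = 388/4 = 97.
r = √97 ≈ 9.85.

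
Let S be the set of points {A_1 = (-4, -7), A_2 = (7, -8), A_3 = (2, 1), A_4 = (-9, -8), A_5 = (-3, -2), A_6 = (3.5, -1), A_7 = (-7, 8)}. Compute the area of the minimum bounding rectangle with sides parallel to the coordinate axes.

256

x ranges over [-9, 7], width 16.
y ranges over [-8, 8], height 16.
Area = 16 × 16 = 256.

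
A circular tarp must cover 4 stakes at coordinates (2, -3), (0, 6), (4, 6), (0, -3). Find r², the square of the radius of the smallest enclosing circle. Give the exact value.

24.25

The farthest pair is (4, 6)–(0, -3) with squared distance 97. The circle on this segment as diameter has centre (2, 1.5) and r² = 97/4 = 24.25.
Check (2, -3): distance² to centre = 20.25 ≤ 24.25, so it lies inside.
All remaining points lie in this disk, and no smaller disk contains both endpoints, so this is the minimum enclosing circle.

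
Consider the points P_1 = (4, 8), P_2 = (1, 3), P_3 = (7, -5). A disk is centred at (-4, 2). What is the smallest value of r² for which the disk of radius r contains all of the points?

170

The required radius is the distance from (-4, 2) to the farthest point.
Squared distances: 100, 26, 170.
Maximum is 170, attained at P_3.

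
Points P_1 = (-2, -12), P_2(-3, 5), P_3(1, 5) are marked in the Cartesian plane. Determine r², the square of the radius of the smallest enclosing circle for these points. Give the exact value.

21605/289

Side lengths²: P_1P_2² = 290, P_1P_3² = 298, P_2P_3² = 16.
Since P_1P_3² = 298 < 290 + 16 = 306, the triangle is acute, so the smallest enclosing circle is the circumcircle.
Circumcentre = (-1, -58/17), r² = 21605/289.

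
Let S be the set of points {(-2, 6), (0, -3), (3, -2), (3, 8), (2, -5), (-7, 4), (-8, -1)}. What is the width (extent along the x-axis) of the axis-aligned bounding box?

max x = 3, min x = -8, so width = 11.

11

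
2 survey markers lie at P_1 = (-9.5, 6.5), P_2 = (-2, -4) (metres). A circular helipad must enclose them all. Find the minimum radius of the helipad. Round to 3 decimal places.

The smallest circle enclosing two points has them as diameter endpoints.
Centre = midpoint = (-5.75, 1.25); r² = |P_1P_2|²/4 = 166.5/4 = 41.625.
r = √(41.625) ≈ 6.452.

6.452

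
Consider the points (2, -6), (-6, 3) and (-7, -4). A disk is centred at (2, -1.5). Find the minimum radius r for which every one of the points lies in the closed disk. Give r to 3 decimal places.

The required radius is the distance from (2, -1.5) to the farthest point.
Squared distances: 20.25, 84.25, 87.25.
Maximum is 87.25, attained at (-7, -4).
r = √(87.25) ≈ 9.341.

9.341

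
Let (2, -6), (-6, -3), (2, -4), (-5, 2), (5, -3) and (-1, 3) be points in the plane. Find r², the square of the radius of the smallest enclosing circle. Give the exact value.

A smallest enclosing disk is always determined by at most three of the input points on its boundary.
The minimum enclosing circle is determined by three boundary points: (-6, -3), (-5, 2), (5, -3).
Their circumcentre is (-0.5, -1.5) with r² = 32.5.
The farthest remaining point (2, -6) is at distance² 26.5 ≤ 32.5.

32.5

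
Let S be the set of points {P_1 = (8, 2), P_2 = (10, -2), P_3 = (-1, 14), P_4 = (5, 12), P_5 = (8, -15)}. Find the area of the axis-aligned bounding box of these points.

x ranges over [-1, 10], width 11.
y ranges over [-15, 14], height 29.
Area = 11 × 29 = 319.

319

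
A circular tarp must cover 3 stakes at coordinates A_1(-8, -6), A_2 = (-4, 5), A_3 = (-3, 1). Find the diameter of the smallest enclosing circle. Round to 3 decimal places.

Side lengths²: A_1A_2² = 137, A_1A_3² = 74, A_2A_3² = 17.
Since A_1A_2² = 137 ≥ 74 + 17 = 91, the angle opposite A_1A_2 is not acute, so the smallest enclosing circle has A_1A_2 as diameter.
Centre = midpoint of A_1A_2 = (-6, -0.5), r² = 137/4 = 34.25.
Diameter = 2r = 2√(34.25) ≈ 11.705.

11.705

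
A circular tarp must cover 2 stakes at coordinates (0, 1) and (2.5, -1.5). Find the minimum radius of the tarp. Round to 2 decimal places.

The smallest circle enclosing two points has them as diameter endpoints.
Centre = midpoint = (1.25, -0.25); r² = |(0, 1)−(2.5, -1.5)|²/4 = 12.5/4 = 3.125.
r = √(3.125) ≈ 1.77.

1.77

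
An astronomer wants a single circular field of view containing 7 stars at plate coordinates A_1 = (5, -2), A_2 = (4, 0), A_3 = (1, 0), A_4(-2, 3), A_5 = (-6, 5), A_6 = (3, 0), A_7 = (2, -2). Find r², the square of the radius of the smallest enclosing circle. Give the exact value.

By Welzl's lemma the MEC is supported by two points (diametrically opposite) or three points (on a circumcircle).
The farthest pair is A_1–A_5 with squared distance 170. The circle on this segment as diameter has centre (-0.5, 1.5) and r² = 170/4 = 42.5.
Check A_2: distance² to centre = 22.5 ≤ 42.5, so it lies inside.
All remaining points lie in this disk, and no smaller disk contains both endpoints, so this is the minimum enclosing circle.

42.5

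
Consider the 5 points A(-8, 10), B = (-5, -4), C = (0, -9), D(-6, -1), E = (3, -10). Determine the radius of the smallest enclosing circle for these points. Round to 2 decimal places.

By Welzl's lemma the MEC is supported by two points (diametrically opposite) or three points (on a circumcircle).
The farthest pair is A–E with squared distance 521. The circle on this segment as diameter has centre (-2.5, 0) and r² = 521/4 = 130.25.
Check B: distance² to centre = 22.25 ≤ 130.25, so it lies inside.
All remaining points lie in this disk, and no smaller disk contains both endpoints, so this is the minimum enclosing circle.
r = √(130.25) ≈ 11.41.

11.41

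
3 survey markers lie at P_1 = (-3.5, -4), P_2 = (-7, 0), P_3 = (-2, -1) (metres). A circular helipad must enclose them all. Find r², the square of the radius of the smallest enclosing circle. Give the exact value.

7345/968

Side lengths²: P_1P_2² = 28.25, P_1P_3² = 11.25, P_2P_3² = 26.
Since P_1P_2² = 28.25 < 26 + 11.25 = 37.25, the triangle is acute, so the smallest enclosing circle is the circumcircle.
Circumcentre = (-207/44, -67/44), r² = 7345/968.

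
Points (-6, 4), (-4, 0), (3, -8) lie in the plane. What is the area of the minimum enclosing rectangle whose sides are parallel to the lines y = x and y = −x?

In coordinates u = x + y, v = x − y the rectangle is axis-aligned; the map (x,y)→(u,v) scales areas by 2.
u-values: -2, -4, -5; range = -2 − (-5) = 3.
v-values: -10, -4, 11; range = 11 − (-10) = 21.
Area = (3 × 21) / 2 = 31.5.

31.5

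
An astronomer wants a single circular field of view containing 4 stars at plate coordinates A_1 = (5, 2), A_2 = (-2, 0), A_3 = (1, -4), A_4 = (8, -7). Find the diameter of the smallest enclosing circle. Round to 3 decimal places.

12.207

By Welzl's lemma the MEC is supported by two points (diametrically opposite) or three points (on a circumcircle).
The farthest pair is A_2–A_4 with squared distance 149. The circle on this segment as diameter has centre (3, -3.5) and r² = 149/4 = 37.25.
Check A_1: distance² to centre = 34.25 ≤ 37.25, so it lies inside.
All remaining points lie in this disk, and no smaller disk contains both endpoints, so this is the minimum enclosing circle.
Diameter = 2r = 2√(37.25) ≈ 12.207.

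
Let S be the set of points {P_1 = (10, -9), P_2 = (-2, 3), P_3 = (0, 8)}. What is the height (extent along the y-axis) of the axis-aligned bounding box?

17

max y = 8, min y = -9, so height = 17.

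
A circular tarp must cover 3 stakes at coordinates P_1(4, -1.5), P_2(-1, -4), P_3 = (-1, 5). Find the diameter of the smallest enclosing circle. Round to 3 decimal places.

Side lengths²: P_1P_2² = 31.25, P_1P_3² = 67.25, P_2P_3² = 81.
Since P_2P_3² = 81 < 67.25 + 31.25 = 98.5, the triangle is acute, so the smallest enclosing circle is the circumcircle.
Circumcentre = (-0.125, 0.5), r² = 21.015625.
Diameter = 2r = 2√(21.015625) ≈ 9.169.

9.169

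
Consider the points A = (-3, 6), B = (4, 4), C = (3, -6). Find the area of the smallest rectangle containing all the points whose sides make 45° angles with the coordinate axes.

In coordinates u = x + y, v = x − y the rectangle is axis-aligned; the map (x,y)→(u,v) scales areas by 2.
u-values: 3, 8, -3; range = 8 − (-3) = 11.
v-values: -9, 0, 9; range = 9 − (-9) = 18.
Area = (11 × 18) / 2 = 99.

99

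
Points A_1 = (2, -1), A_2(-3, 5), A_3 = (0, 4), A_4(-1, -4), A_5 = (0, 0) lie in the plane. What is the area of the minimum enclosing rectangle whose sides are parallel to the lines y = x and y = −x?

In coordinates u = x + y, v = x − y the rectangle is axis-aligned; the map (x,y)→(u,v) scales areas by 2.
u-values: 1, 2, 4, -5, 0; range = 4 − (-5) = 9.
v-values: 3, -8, -4, 3, 0; range = 3 − (-8) = 11.
Area = (9 × 11) / 2 = 49.5.

49.5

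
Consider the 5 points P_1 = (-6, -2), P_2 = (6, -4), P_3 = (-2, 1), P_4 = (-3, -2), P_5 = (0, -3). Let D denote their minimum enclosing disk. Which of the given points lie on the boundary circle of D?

P_1, P_2

The farthest pair is P_1–P_2 with squared distance 148. The circle on this segment as diameter has centre (0, -3) and r² = 148/4 = 37.
Check P_3: distance² to centre = 20 ≤ 37, so it lies inside.
All remaining points lie in this disk, and no smaller disk contains both endpoints, so this is the minimum enclosing circle.
The points at distance exactly r from the centre are P_1, P_2 — 2 points.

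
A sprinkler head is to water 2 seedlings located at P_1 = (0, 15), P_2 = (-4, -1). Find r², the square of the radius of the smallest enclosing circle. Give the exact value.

68

The smallest circle enclosing two points has them as diameter endpoints.
Centre = midpoint = (-2, 7); r² = |P_1P_2|²/4 = 272/4 = 68.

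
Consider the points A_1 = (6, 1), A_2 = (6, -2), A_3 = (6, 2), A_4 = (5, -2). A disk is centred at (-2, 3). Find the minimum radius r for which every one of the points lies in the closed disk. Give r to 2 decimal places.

9.43

The required radius is the distance from (-2, 3) to the farthest point.
Squared distances: 68, 89, 65, 74.
Maximum is 89, attained at A_2.
r = √89 ≈ 9.43.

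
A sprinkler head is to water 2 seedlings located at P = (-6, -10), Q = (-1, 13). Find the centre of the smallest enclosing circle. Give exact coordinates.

The smallest circle enclosing two points has them as diameter endpoints.
Centre = midpoint = (-3.5, 1.5); r² = |PQ|²/4 = 554/4 = 138.5.
Centre = (-3.5, 1.5).

(-3.5, 1.5)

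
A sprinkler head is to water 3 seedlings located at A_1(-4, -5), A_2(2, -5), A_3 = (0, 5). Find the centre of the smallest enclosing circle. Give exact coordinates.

Side lengths²: A_1A_2² = 36, A_1A_3² = 116, A_2A_3² = 104.
Since A_1A_3² = 116 < 104 + 36 = 140, the triangle is acute, so the smallest enclosing circle is the circumcircle.
Circumcentre = (-1, -0.4), r² = 30.16.
Centre = (-1, -0.4).

(-1, -0.4)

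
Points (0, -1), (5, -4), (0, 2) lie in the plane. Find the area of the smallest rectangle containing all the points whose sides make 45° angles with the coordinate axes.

16.5

In coordinates u = x + y, v = x − y the rectangle is axis-aligned; the map (x,y)→(u,v) scales areas by 2.
u-values: -1, 1, 2; range = 2 − (-1) = 3.
v-values: 1, 9, -2; range = 9 − (-2) = 11.
Area = (3 × 11) / 2 = 16.5.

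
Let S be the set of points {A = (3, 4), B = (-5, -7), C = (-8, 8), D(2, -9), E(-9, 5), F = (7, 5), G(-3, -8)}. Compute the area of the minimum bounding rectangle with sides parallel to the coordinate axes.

x ranges over [-9, 7], width 16.
y ranges over [-9, 8], height 17.
Area = 16 × 17 = 272.

272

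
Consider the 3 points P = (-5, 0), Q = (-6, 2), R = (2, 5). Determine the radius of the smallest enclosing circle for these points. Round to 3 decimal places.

4.325

Side lengths²: PQ² = 5, PR² = 74, QR² = 73.
Since PR² = 74 < 73 + 5 = 78, the triangle is acute, so the smallest enclosing circle is the circumcircle.
Circumcentre = (-67/38, 109/38), r² = 13505/722.
r = √(13505/722) ≈ 4.325.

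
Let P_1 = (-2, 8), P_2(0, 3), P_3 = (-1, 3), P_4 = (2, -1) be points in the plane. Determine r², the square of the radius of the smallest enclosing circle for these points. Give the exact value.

24.25

The farthest pair is P_1–P_4 with squared distance 97. The circle on this segment as diameter has centre (0, 3.5) and r² = 97/4 = 24.25.
Check P_2: distance² to centre = 0.25 ≤ 24.25, so it lies inside.
All remaining points lie in this disk, and no smaller disk contains both endpoints, so this is the minimum enclosing circle.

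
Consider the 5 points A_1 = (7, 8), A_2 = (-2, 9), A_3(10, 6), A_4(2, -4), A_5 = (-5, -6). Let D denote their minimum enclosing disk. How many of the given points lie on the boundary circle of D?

By Welzl's lemma the MEC is supported by two points (diametrically opposite) or three points (on a circumcircle).
The minimum enclosing circle is determined by three boundary points: A_2, A_3, A_5.
Their circumcentre is (31/14, 5/14) with r² = 9061/98.
The farthest remaining point A_1 is at distance² 7969/98 ≤ 9061/98.
The points at distance exactly r from the centre are A_2, A_3, A_5 — 3 points.

3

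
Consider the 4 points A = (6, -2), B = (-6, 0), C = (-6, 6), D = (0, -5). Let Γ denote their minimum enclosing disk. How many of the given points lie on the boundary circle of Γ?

2

The minimum enclosing circle of a finite set is fixed by two of the points (as a diameter) or three (as a circumcircle).
The farthest pair is A–C with squared distance 208. The circle on this segment as diameter has centre (0, 2) and r² = 208/4 = 52.
Check B: distance² to centre = 40 ≤ 52, so it lies inside.
All remaining points lie in this disk, and no smaller disk contains both endpoints, so this is the minimum enclosing circle.
The points at distance exactly r from the centre are A, C — 2 points.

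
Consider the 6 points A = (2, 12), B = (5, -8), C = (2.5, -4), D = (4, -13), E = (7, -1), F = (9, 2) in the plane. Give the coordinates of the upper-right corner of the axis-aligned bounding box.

x-range [2, 9], y-range [-13, 12].
The upper-right corner is (9, 12).

(9, 12)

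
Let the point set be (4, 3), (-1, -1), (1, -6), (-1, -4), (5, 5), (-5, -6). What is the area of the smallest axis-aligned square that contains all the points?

121

The bounding box has width 10 and height 11.
An axis-aligned square enclosing the set must have side ≥ max(width, height).
So the minimum side is max(10, 11) = 11.
Area = 11² = 121.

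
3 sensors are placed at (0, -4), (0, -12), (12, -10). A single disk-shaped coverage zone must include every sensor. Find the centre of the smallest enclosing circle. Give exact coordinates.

Call the three points A, B, C in the order given.
Side lengths²: AB² = 64, AC² = 180, BC² = 148.
Since AC² = 180 < 148 + 64 = 212, the triangle is acute, so the smallest enclosing circle is the circumcircle.
Circumcentre = (5.5, -8), r² = 46.25.
Centre = (5.5, -8).

(5.5, -8)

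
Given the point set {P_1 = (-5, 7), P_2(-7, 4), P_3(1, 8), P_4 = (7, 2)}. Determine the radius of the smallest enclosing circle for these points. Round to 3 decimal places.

The farthest pair is P_2–P_4 with squared distance 200. The circle on this segment as diameter has centre (0, 3) and r² = 200/4 = 50.
Check P_1: distance² to centre = 41 ≤ 50, so it lies inside.
All remaining points lie in this disk, and no smaller disk contains both endpoints, so this is the minimum enclosing circle.
r = √50 ≈ 7.071.

7.071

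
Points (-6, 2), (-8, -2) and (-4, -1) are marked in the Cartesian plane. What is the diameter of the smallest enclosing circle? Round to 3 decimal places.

4.749

Call the three points A, B, C in the order given.
Side lengths²: AB² = 20, AC² = 13, BC² = 17.
Since AB² = 20 < 17 + 13 = 30, the triangle is acute, so the smallest enclosing circle is the circumcircle.
Circumcentre = (-44/7, -5/14), r² = 1105/196.
Diameter = 2r = 2√(1105/196) ≈ 4.749.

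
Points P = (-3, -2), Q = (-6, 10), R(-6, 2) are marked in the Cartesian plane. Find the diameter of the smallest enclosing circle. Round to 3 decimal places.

12.369

Side lengths²: PQ² = 153, PR² = 25, QR² = 64.
Since PQ² = 153 ≥ 64 + 25 = 89, the angle opposite PQ is not acute, so the smallest enclosing circle has PQ as diameter.
Centre = midpoint of PQ = (-4.5, 4), r² = 153/4 = 38.25.
Diameter = 2r = 2√(38.25) ≈ 12.369.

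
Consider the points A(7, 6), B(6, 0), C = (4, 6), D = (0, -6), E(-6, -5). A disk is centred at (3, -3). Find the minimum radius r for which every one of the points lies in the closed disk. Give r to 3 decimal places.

The required radius is the distance from (3, -3) to the farthest point.
Squared distances: 97, 18, 82, 18, 85.
Maximum is 97, attained at A.
r = √97 ≈ 9.849.

9.849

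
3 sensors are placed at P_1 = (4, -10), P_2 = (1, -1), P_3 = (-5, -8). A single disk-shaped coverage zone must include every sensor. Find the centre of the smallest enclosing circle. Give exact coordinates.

(0.1, -6.3)

Side lengths²: P_1P_2² = 90, P_1P_3² = 85, P_2P_3² = 85.
Since P_1P_2² = 90 < 85 + 85 = 170, the triangle is acute, so the smallest enclosing circle is the circumcircle.
Circumcentre = (0.1, -6.3), r² = 28.9.
Centre = (0.1, -6.3).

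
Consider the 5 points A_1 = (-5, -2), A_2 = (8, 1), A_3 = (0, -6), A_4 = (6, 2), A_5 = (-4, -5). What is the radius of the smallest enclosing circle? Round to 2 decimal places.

6.74

The minimum enclosing circle is determined by three boundary points: A_1, A_2, A_5.
Their circumcentre is (12/7, -10/7) with r² = 2225/49.
The farthest remaining point A_4 is at distance² 1476/49 ≤ 2225/49.
r = √(2225/49) ≈ 6.74.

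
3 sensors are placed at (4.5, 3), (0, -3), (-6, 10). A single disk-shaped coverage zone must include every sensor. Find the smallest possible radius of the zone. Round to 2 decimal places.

7.17

Call the three points A, B, C in the order given.
Side lengths²: AB² = 56.25, AC² = 159.25, BC² = 205.
Since BC² = 205 < 159.25 + 56.25 = 215.5, the triangle is acute, so the smallest enclosing circle is the circumcircle.
Circumcentre = (-95/36, 11/3), r² = 66625/1296.
r = √(66625/1296) ≈ 7.17.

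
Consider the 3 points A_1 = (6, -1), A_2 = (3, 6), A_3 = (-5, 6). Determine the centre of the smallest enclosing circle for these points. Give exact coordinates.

Side lengths²: A_1A_2² = 58, A_1A_3² = 170, A_2A_3² = 64.
Since A_1A_3² = 170 ≥ 64 + 58 = 122, the angle opposite A_1A_3 is not acute, so the smallest enclosing circle has A_1A_3 as diameter.
Centre = midpoint of A_1A_3 = (0.5, 2.5), r² = 170/4 = 42.5.
Centre = (0.5, 2.5).

(0.5, 2.5)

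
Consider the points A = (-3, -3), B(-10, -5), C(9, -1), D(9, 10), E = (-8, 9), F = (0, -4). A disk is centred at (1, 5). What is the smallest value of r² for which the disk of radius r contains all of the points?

The required radius is the distance from (1, 5) to the farthest point.
Squared distances: 80, 221, 100, 89, 97, 82.
Maximum is 221, attained at B.

221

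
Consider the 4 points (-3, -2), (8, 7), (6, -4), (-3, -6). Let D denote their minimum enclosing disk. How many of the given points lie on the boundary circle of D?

A smallest enclosing disk is always determined by at most three of the input points on its boundary.
The farthest pair is (8, 7)–(-3, -6) with squared distance 290. The circle on this segment as diameter has centre (2.5, 0.5) and r² = 290/4 = 72.5.
Check (-3, -2): distance² to centre = 36.5 ≤ 72.5, so it lies inside.
All remaining points lie in this disk, and no smaller disk contains both endpoints, so this is the minimum enclosing circle.
The points at distance exactly r from the centre are (8, 7), (-3, -6) — 2 points.

2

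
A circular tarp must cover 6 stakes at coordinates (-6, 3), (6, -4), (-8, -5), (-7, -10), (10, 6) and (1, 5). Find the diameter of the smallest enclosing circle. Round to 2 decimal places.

The farthest pair is (-7, -10)–(10, 6) with squared distance 545. The circle on this segment as diameter has centre (1.5, -2) and r² = 545/4 = 136.25.
Check (-6, 3): distance² to centre = 81.25 ≤ 136.25, so it lies inside.
All remaining points lie in this disk, and no smaller disk contains both endpoints, so this is the minimum enclosing circle.
Diameter = 2r = 2√(136.25) ≈ 23.35.

23.35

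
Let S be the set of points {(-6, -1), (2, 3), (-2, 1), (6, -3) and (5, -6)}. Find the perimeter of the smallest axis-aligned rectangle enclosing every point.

42

Width = max x − min x = 6 − (-6) = 12.
Height = max y − min y = 3 − (-6) = 9.
Perimeter = 2(12 + 9) = 42.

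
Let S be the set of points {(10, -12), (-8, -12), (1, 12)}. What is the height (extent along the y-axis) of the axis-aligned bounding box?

max y = 12, min y = -12, so height = 24.

24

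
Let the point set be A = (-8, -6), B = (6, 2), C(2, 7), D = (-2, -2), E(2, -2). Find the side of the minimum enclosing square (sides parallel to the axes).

The bounding box has width 14 and height 13.
An axis-aligned square enclosing the set must have side ≥ max(width, height).
So the minimum side is max(14, 13) = 14.

14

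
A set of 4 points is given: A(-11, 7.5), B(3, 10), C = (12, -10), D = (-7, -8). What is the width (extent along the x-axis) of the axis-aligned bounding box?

23

max x = 12, min x = -11, so width = 23.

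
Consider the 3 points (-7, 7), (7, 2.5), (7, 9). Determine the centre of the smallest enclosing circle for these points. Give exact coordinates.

(9/28, 5.75)

Call the three points A, B, C in the order given.
Side lengths²: AB² = 216.25, AC² = 200, BC² = 42.25.
Since AB² = 216.25 < 200 + 42.25 = 242.25, the triangle is acute, so the smallest enclosing circle is the circumcircle.
Circumcentre = (9/28, 5.75), r² = 21625/392.
Centre = (9/28, 5.75).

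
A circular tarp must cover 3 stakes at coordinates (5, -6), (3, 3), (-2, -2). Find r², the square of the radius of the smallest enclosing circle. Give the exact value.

Call the three points A, B, C in the order given.
Side lengths²: AB² = 85, AC² = 65, BC² = 50.
Since AB² = 85 < 65 + 50 = 115, the triangle is acute, so the smallest enclosing circle is the circumcircle.
Circumcentre = (61/22, -39/22), r² = 5525/242.

5525/242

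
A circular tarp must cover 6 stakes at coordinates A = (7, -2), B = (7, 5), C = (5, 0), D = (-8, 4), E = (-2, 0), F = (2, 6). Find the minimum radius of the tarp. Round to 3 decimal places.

A smallest enclosing disk is always determined by at most three of the input points on its boundary.
The minimum enclosing circle is determined by three boundary points: A, B, D.
Their circumcentre is (-0.3, 1.5) with r² = 65.54.
The farthest remaining point C is at distance² 30.34 ≤ 65.54.
r = √(65.54) ≈ 8.096.

8.096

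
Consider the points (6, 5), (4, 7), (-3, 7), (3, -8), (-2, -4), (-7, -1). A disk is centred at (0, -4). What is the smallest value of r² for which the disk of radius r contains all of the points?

137

The required radius is the distance from (0, -4) to the farthest point.
Squared distances: 117, 137, 130, 25, 4, 58.
Maximum is 137, attained at (4, 7).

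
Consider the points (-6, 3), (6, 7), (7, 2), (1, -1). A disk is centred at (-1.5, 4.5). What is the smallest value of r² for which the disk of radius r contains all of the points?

78.5

The required radius is the distance from (-1.5, 4.5) to the farthest point.
Squared distances: 22.5, 62.5, 78.5, 36.5.
Maximum is 78.5, attained at (7, 2).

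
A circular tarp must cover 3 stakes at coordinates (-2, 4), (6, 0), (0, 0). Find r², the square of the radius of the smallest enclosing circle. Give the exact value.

20

Call the three points A, B, C in the order given.
Side lengths²: AB² = 80, AC² = 20, BC² = 36.
Since AB² = 80 ≥ 36 + 20 = 56, the angle opposite AB is not acute, so the smallest enclosing circle has AB as diameter.
Centre = midpoint of AB = (2, 2), r² = 80/4 = 20.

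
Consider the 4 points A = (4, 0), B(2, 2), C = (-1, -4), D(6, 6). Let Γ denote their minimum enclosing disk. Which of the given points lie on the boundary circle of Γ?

C, D

The farthest pair is C–D with squared distance 149. The circle on this segment as diameter has centre (2.5, 1) and r² = 149/4 = 37.25.
Check A: distance² to centre = 3.25 ≤ 37.25, so it lies inside.
All remaining points lie in this disk, and no smaller disk contains both endpoints, so this is the minimum enclosing circle.
The points at distance exactly r from the centre are C, D — 2 points.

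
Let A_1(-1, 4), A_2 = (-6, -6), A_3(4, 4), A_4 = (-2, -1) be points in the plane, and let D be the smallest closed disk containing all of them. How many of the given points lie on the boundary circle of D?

2

A smallest enclosing disk is always determined by at most three of the input points on its boundary.
The farthest pair is A_2–A_3 with squared distance 200. The circle on this segment as diameter has centre (-1, -1) and r² = 200/4 = 50.
Check A_1: distance² to centre = 25 ≤ 50, so it lies inside.
All remaining points lie in this disk, and no smaller disk contains both endpoints, so this is the minimum enclosing circle.
The points at distance exactly r from the centre are A_2, A_3 — 2 points.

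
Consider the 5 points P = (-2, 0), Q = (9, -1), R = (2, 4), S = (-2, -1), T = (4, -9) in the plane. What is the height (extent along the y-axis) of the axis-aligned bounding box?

max y = 4, min y = -9, so height = 13.

13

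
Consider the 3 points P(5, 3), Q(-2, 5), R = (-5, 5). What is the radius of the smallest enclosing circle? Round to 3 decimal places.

Side lengths²: PQ² = 53, PR² = 104, QR² = 9.
Since PR² = 104 ≥ 53 + 9 = 62, the angle opposite PR is not acute, so the smallest enclosing circle has PR as diameter.
Centre = midpoint of PR = (0, 4), r² = 104/4 = 26.
r = √26 ≈ 5.099.

5.099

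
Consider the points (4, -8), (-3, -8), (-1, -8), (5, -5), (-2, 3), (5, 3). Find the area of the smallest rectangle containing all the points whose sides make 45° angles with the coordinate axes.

161.5

In coordinates u = x + y, v = x − y the rectangle is axis-aligned; the map (x,y)→(u,v) scales areas by 2.
u-values: -4, -11, -9, 0, 1, 8; range = 8 − (-11) = 19.
v-values: 12, 5, 7, 10, -5, 2; range = 12 − (-5) = 17.
Area = (19 × 17) / 2 = 161.5.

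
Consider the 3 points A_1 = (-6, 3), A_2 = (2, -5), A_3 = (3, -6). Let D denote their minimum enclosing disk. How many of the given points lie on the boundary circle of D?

2

Side lengths²: A_1A_2² = 128, A_1A_3² = 162, A_2A_3² = 2.
Since A_1A_3² = 162 ≥ 128 + 2 = 130, the angle opposite A_1A_3 is not acute, so the smallest enclosing circle has A_1A_3 as diameter.
Centre = midpoint of A_1A_3 = (-1.5, -1.5), r² = 162/4 = 40.5.
The points at distance exactly r from the centre are A_1, A_3 — 2 points.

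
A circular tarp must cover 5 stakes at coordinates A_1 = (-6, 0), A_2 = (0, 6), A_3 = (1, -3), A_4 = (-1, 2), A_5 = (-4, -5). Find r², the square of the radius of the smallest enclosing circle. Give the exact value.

By Welzl's lemma the MEC is supported by two points (diametrically opposite) or three points (on a circumcircle).
The farthest pair is A_2–A_5 with squared distance 137. The circle on this segment as diameter has centre (-2, 0.5) and r² = 137/4 = 34.25.
Check A_1: distance² to centre = 16.25 ≤ 34.25, so it lies inside.
All remaining points lie in this disk, and no smaller disk contains both endpoints, so this is the minimum enclosing circle.

34.25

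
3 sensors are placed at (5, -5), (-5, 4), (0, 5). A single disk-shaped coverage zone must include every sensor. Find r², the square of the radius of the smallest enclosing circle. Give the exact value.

Call the three points A, B, C in the order given.
Side lengths²: AB² = 181, AC² = 125, BC² = 26.
Since AB² = 181 ≥ 125 + 26 = 151, the angle opposite AB is not acute, so the smallest enclosing circle has AB as diameter.
Centre = midpoint of AB = (0, -0.5), r² = 181/4 = 45.25.

45.25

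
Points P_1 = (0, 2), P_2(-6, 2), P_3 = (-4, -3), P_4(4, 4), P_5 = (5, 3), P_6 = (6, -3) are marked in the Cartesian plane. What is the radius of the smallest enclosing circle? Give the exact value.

By Welzl's lemma the MEC is supported by two points (diametrically opposite) or three points (on a circumcircle).
The farthest pair is P_2–P_6 with squared distance 169. The circle on this segment as diameter has centre (0, -0.5) and r² = 169/4 = 42.25.
Check P_1: distance² to centre = 6.25 ≤ 42.25, so it lies inside.
All remaining points lie in this disk, and no smaller disk contains both endpoints, so this is the minimum enclosing circle.
r = √(42.25) = 6.5.

6.5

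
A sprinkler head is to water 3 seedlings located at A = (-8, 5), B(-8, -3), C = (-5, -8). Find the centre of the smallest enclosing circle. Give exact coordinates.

(-6.5, -1.5)

Side lengths²: AB² = 64, AC² = 178, BC² = 34.
Since AC² = 178 ≥ 64 + 34 = 98, the angle opposite AC is not acute, so the smallest enclosing circle has AC as diameter.
Centre = midpoint of AC = (-6.5, -1.5), r² = 178/4 = 44.5.
Centre = (-6.5, -1.5).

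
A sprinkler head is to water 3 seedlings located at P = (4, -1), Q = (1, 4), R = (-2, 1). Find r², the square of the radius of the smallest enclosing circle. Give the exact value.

Side lengths²: PQ² = 34, PR² = 40, QR² = 18.
Since PR² = 40 < 34 + 18 = 52, the triangle is acute, so the smallest enclosing circle is the circumcircle.
Circumcentre = (1.25, 0.75), r² = 10.625.

10.625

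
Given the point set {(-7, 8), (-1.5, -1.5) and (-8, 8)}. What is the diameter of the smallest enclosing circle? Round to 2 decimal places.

Call the three points A, B, C in the order given.
Side lengths²: AB² = 120.5, AC² = 1, BC² = 132.5.
Since BC² = 132.5 ≥ 120.5 + 1 = 121.5, the angle opposite BC is not acute, so the smallest enclosing circle has BC as diameter.
Centre = midpoint of BC = (-4.75, 3.25), r² = 132.5/4 = 33.125.
Diameter = 2r = 2√(33.125) ≈ 11.51.

11.51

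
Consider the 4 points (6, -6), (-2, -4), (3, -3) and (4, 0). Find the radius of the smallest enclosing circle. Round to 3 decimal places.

By Welzl's lemma the MEC is supported by two points (diametrically opposite) or three points (on a circumcircle).
The minimum enclosing circle is determined by three boundary points: (6, -6), (-2, -4), (4, 0).
Their circumcentre is (25/11, -43/11) with r² = 2210/121.
The farthest remaining point (3, -3) is at distance² 164/121 ≤ 2210/121.
r = √(2210/121) ≈ 4.274.

4.274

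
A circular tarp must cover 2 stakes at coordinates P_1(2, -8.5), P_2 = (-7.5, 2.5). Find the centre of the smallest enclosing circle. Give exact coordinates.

(-2.75, -3)

The smallest circle enclosing two points has them as diameter endpoints.
Centre = midpoint = (-2.75, -3); r² = |P_1P_2|²/4 = 211.25/4 = 52.8125.
Centre = (-2.75, -3).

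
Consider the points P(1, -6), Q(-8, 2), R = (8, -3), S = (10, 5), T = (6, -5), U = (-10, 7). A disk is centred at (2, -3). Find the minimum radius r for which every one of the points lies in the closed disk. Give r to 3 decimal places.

The required radius is the distance from (2, -3) to the farthest point.
Squared distances: 10, 125, 36, 128, 20, 244.
Maximum is 244, attained at U.
r = √244 ≈ 15.620.

15.620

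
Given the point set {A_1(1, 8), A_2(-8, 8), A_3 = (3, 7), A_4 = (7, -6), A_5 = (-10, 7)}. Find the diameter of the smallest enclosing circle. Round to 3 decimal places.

The farthest pair is A_4–A_5 with squared distance 458. The circle on this segment as diameter has centre (-1.5, 0.5) and r² = 458/4 = 114.5.
Check A_1: distance² to centre = 62.5 ≤ 114.5, so it lies inside.
All remaining points lie in this disk, and no smaller disk contains both endpoints, so this is the minimum enclosing circle.
Diameter = 2r = 2√(114.5) ≈ 21.401.

21.401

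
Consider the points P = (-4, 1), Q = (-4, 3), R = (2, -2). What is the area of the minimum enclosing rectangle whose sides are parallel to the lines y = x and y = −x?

In coordinates u = x + y, v = x − y the rectangle is axis-aligned; the map (x,y)→(u,v) scales areas by 2.
u-values: -3, -1, 0; range = 0 − (-3) = 3.
v-values: -5, -7, 4; range = 4 − (-7) = 11.
Area = (3 × 11) / 2 = 16.5.

16.5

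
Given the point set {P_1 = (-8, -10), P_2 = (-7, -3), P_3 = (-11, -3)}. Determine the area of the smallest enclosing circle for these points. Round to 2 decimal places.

Side lengths²: P_1P_2² = 50, P_1P_3² = 58, P_2P_3² = 16.
Since P_1P_3² = 58 < 50 + 16 = 66, the triangle is acute, so the smallest enclosing circle is the circumcircle.
Circumcentre = (-9, -44/7), r² = 725/49.
Area = π·r² = π·725/49 ≈ 46.48.

46.48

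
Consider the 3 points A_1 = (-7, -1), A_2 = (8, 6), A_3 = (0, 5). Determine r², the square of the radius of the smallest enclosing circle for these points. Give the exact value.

68.5

Side lengths²: A_1A_2² = 274, A_1A_3² = 85, A_2A_3² = 65.
Since A_1A_2² = 274 ≥ 85 + 65 = 150, the angle opposite A_1A_2 is not acute, so the smallest enclosing circle has A_1A_2 as diameter.
Centre = midpoint of A_1A_2 = (0.5, 2.5), r² = 274/4 = 68.5.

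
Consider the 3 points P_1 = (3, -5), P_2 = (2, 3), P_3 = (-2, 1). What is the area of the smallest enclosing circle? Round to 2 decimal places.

53.88

Side lengths²: P_1P_2² = 65, P_1P_3² = 61, P_2P_3² = 20.
Since P_1P_2² = 65 < 61 + 20 = 81, the triangle is acute, so the smallest enclosing circle is the circumcircle.
Circumcentre = (53/34, -19/17), r² = 19825/1156.
Area = π·r² = π·19825/1156 ≈ 53.88.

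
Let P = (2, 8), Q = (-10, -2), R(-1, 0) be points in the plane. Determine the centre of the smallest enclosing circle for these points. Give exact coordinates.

Side lengths²: PQ² = 244, PR² = 73, QR² = 85.
Since PQ² = 244 ≥ 85 + 73 = 158, the angle opposite PQ is not acute, so the smallest enclosing circle has PQ as diameter.
Centre = midpoint of PQ = (-4, 3), r² = 244/4 = 61.
Centre = (-4, 3).

(-4, 3)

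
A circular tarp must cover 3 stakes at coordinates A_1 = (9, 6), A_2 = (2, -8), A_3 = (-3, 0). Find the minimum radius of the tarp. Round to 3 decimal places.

7.862

Side lengths²: A_1A_2² = 245, A_1A_3² = 180, A_2A_3² = 89.
Since A_1A_2² = 245 < 180 + 89 = 269, the triangle is acute, so the smallest enclosing circle is the circumcircle.
Circumcentre = (29/6, -2/3), r² = 2225/36.
r = √(2225/36) ≈ 7.862.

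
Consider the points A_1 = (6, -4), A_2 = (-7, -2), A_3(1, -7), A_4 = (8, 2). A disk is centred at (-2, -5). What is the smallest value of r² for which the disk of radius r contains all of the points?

The required radius is the distance from (-2, -5) to the farthest point.
Squared distances: 65, 34, 13, 149.
Maximum is 149, attained at A_4.

149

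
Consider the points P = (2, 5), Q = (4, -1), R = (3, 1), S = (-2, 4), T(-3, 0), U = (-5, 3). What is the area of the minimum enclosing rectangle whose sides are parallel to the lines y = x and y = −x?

In coordinates u = x + y, v = x − y the rectangle is axis-aligned; the map (x,y)→(u,v) scales areas by 2.
u-values: 7, 3, 4, 2, -3, -2; range = 7 − (-3) = 10.
v-values: -3, 5, 2, -6, -3, -8; range = 5 − (-8) = 13.
Area = (10 × 13) / 2 = 65.

65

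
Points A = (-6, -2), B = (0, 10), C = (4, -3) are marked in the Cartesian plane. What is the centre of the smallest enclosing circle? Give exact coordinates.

Side lengths²: AB² = 180, AC² = 101, BC² = 185.
Since BC² = 185 < 180 + 101 = 281, the triangle is acute, so the smallest enclosing circle is the circumcircle.
Circumcentre = (-10/21, 115/42), r² = 93425/1764.
Centre = (-10/21, 115/42).

(-10/21, 115/42)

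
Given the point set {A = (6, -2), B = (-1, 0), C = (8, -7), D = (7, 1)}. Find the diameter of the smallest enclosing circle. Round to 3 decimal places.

11.402

By Welzl's lemma the MEC is supported by two points (diametrically opposite) or three points (on a circumcircle).
The farthest pair is B–C with squared distance 130. The circle on this segment as diameter has centre (3.5, -3.5) and r² = 130/4 = 32.5.
Check A: distance² to centre = 8.5 ≤ 32.5, so it lies inside.
All remaining points lie in this disk, and no smaller disk contains both endpoints, so this is the minimum enclosing circle.
Diameter = 2r = 2√(32.5) ≈ 11.402.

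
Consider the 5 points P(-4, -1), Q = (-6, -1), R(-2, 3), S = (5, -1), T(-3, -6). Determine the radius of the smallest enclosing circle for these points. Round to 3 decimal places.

By Welzl's lemma the MEC is supported by two points (diametrically opposite) or three points (on a circumcircle).
The minimum enclosing circle is determined by three boundary points: Q, S, T.
Their circumcentre is (-0.5, -1.1) with r² = 30.26.
The farthest remaining point R is at distance² 19.06 ≤ 30.26.
r = √(30.26) ≈ 5.501.

5.501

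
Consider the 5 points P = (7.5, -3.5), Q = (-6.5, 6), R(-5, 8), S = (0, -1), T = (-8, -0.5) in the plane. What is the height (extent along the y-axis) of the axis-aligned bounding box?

max y = 8, min y = -3.5, so height = 11.5.

11.5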